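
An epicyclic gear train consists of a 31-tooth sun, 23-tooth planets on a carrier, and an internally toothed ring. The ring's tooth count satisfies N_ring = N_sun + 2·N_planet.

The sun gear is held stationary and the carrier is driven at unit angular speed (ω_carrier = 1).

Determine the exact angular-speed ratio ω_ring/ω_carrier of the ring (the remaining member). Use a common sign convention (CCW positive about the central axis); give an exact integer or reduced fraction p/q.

108/77

N_ring = 31 + 2·23 = 77
31(ω_s−ω_c) = −77(ω_r−ω_c),  ω_s=0, ω_c=1
ω_r = 1 − (31/77)(0−1) = 108/77
ω_r/ω_c = 108/77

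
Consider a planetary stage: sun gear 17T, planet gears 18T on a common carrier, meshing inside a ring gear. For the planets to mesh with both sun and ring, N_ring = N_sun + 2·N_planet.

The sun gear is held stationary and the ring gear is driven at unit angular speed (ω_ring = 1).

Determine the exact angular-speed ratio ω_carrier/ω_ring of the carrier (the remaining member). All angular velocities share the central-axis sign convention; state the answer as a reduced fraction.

53/70

N_ring = 17 + 2·18 = 53
17(ω_s−ω_c) = −53(ω_r−ω_c),  ω_s=0, ω_r=1
17(0−ω_c) = −53(1−ω_c)  ⇒  70ω_c = 53  ⇒  ω_c = 53/70
ω_c/ω_r = 53/70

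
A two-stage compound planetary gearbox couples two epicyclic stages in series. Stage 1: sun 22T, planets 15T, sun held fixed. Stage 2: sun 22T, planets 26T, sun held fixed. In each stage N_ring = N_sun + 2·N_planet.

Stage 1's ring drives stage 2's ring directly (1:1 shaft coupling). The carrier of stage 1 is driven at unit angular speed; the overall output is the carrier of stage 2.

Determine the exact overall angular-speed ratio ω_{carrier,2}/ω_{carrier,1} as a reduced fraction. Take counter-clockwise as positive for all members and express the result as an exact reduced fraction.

Stage 1: N_ring = 22 + 2·15 = 52
Stage 1: 22(ω_s−ω_c) = −52(ω_r−ω_c),  ω_s=0, ω_c=1
Stage 1: ω_r = 1 − (22/52)(0−1) = 37/26
  ⇒ ω_r¹/ω_c¹ = 37/26
Stage 2: N_ring = 22 + 2·26 = 74
Stage 2: 22(ω_s−ω_c) = −74(ω_r−ω_c),  ω_s=0, ω_r=1
Stage 2: 22(0−ω_c) = −74(1−ω_c)  ⇒  96ω_c = 74  ⇒  ω_c = 37/48
  ⇒ ω_c²/ω_r² = 37/48
Coupling ω_r² = ω_r¹ ⇒ overall = 37/26 × 37/48 = 1369/1248

1369/1248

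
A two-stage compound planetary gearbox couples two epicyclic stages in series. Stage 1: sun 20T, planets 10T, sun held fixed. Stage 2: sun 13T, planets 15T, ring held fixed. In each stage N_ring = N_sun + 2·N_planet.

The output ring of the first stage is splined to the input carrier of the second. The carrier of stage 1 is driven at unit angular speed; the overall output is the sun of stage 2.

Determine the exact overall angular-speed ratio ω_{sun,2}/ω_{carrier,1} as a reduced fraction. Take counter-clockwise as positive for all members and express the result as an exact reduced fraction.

Stage 1: N_ring = 20 + 2·10 = 40
Stage 1: 20(ω_s−ω_c) = −40(ω_r−ω_c),  ω_s=0, ω_c=1
Stage 1: ω_r = 1 − (20/40)(0−1) = 3/2
  ⇒ ω_r¹/ω_c¹ = 3/2
Stage 2: N_ring = 13 + 2·15 = 43
Stage 2: 13(ω_s−ω_c) = −43(ω_r−ω_c),  ω_r=0, ω_c=1
Stage 2: ω_s = 1 − (43/13)(0−1) = 56/13
  ⇒ ω_s²/ω_c² = 56/13
Coupling ω_c² = ω_r¹ ⇒ overall = 3/2 × 56/13 = 84/13

84/13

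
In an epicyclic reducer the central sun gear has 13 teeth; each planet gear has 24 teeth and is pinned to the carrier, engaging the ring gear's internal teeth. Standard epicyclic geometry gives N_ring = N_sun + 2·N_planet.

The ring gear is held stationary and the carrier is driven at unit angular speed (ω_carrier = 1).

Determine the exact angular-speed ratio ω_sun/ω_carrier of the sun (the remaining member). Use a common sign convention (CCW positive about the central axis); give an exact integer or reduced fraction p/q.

N_ring = 13 + 2·24 = 61
13(ω_s−ω_c) = −61(ω_r−ω_c),  ω_r=0, ω_c=1
ω_s = 1 − (61/13)(0−1) = 74/13
ω_s/ω_c = 74/13

74/13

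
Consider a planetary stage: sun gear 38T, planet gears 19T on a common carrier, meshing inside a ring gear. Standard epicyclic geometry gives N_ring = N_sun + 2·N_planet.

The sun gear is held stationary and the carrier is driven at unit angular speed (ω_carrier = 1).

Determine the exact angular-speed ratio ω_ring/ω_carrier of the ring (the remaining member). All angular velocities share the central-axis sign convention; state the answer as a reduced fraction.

3/2

N_ring = 38 + 2·19 = 76
38(ω_s−ω_c) = −76(ω_r−ω_c),  ω_s=0, ω_c=1
ω_r = 1 − (38/76)(0−1) = 3/2
ω_r/ω_c = 3/2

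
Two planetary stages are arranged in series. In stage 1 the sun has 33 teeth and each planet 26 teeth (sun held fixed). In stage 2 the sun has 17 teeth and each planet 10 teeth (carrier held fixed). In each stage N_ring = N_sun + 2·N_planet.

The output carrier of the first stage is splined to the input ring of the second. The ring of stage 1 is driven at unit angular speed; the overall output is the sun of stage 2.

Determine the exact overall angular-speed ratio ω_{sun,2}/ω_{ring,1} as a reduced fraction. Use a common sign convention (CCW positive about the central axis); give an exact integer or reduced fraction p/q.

-185/118

Stage 1: N_ring = 33 + 2·26 = 85
Stage 1: 33(ω_s−ω_c) = −85(ω_r−ω_c),  ω_s=0, ω_r=1
Stage 1: 33(0−ω_c) = −85(1−ω_c)  ⇒  118ω_c = 85  ⇒  ω_c = 85/118
  ⇒ ω_c¹/ω_r¹ = 85/118
Stage 2: N_ring = 17 + 2·10 = 37
Stage 2: 17(ω_s−ω_c) = −37(ω_r−ω_c),  ω_c=0, ω_r=1
Stage 2: ω_s = 0 − (37/17)(1−0) = -37/17
  ⇒ ω_s²/ω_r² = -37/17
Coupling ω_r² = ω_c¹ ⇒ overall = 85/118 × -37/17 = -185/118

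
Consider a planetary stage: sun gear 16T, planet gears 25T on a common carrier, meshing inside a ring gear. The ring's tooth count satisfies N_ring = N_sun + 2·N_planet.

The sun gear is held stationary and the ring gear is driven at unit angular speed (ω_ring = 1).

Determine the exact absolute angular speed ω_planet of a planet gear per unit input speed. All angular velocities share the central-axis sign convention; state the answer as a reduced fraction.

33/25

N_ring = 16 + 2·25 = 66
16(ω_s−ω_c) = −66(ω_r−ω_c),  ω_s=0, ω_r=1
16(0−ω_c) = −66(1−ω_c)  ⇒  82ω_c = 66  ⇒  ω_c = 33/41
sun–planet: 16·(0−33/41) = −25·(ω_p−ω_c)  ⇒  ω_p−ω_c = −(16/25)·(-33/41) = 528/1025
ω_p = 33/41 + 528/1025 = 33/25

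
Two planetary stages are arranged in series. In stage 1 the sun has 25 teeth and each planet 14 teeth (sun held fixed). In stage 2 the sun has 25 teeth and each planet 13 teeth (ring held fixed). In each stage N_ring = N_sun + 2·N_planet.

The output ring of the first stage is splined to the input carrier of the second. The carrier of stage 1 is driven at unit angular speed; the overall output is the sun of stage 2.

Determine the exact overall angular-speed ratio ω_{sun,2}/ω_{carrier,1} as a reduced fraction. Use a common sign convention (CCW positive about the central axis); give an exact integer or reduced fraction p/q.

5928/1325

Stage 1: N_ring = 25 + 2·14 = 53
Stage 1: 25(ω_s−ω_c) = −53(ω_r−ω_c),  ω_s=0, ω_c=1
Stage 1: ω_r = 1 − (25/53)(0−1) = 78/53
  ⇒ ω_r¹/ω_c¹ = 78/53
Stage 2: N_ring = 25 + 2·13 = 51
Stage 2: 25(ω_s−ω_c) = −51(ω_r−ω_c),  ω_r=0, ω_c=1
Stage 2: ω_s = 1 − (51/25)(0−1) = 76/25
  ⇒ ω_s²/ω_c² = 76/25
Coupling ω_c² = ω_r¹ ⇒ overall = 78/53 × 76/25 = 5928/1325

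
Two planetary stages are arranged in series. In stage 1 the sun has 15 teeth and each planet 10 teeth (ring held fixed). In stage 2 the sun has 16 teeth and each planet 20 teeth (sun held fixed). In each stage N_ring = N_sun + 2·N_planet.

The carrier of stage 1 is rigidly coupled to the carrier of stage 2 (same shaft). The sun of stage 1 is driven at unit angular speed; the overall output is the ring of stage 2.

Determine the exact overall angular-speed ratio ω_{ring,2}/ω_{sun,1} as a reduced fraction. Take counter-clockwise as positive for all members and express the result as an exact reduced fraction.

27/70

Stage 1: N_ring = 15 + 2·10 = 35
Stage 1: 15(ω_s−ω_c) = −35(ω_r−ω_c),  ω_r=0, ω_s=1
Stage 1: 15(1−ω_c) = −35(0−ω_c)  ⇒  50ω_c = 15  ⇒  ω_c = 3/10
  ⇒ ω_c¹/ω_s¹ = 3/10
Stage 2: N_ring = 16 + 2·20 = 56
Stage 2: 16(ω_s−ω_c) = −56(ω_r−ω_c),  ω_s=0, ω_c=1
Stage 2: ω_r = 1 − (16/56)(0−1) = 9/7
  ⇒ ω_r²/ω_c² = 9/7
Coupling ω_c² = ω_c¹ ⇒ overall = 3/10 × 9/7 = 27/70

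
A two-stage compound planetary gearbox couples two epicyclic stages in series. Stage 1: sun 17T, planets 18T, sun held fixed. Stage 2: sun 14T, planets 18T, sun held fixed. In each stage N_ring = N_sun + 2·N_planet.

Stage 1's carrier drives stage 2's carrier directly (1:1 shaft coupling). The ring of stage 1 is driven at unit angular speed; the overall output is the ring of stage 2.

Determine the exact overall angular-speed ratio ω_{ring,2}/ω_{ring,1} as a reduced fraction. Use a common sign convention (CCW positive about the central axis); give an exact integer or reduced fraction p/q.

848/875

Stage 1: N_ring = 17 + 2·18 = 53
Stage 1: 17(ω_s−ω_c) = −53(ω_r−ω_c),  ω_s=0, ω_r=1
Stage 1: 17(0−ω_c) = −53(1−ω_c)  ⇒  70ω_c = 53  ⇒  ω_c = 53/70
  ⇒ ω_c¹/ω_r¹ = 53/70
Stage 2: N_ring = 14 + 2·18 = 50
Stage 2: 14(ω_s−ω_c) = −50(ω_r−ω_c),  ω_s=0, ω_c=1
Stage 2: ω_r = 1 − (14/50)(0−1) = 32/25
  ⇒ ω_r²/ω_c² = 32/25
Coupling ω_c² = ω_c¹ ⇒ overall = 53/70 × 32/25 = 848/875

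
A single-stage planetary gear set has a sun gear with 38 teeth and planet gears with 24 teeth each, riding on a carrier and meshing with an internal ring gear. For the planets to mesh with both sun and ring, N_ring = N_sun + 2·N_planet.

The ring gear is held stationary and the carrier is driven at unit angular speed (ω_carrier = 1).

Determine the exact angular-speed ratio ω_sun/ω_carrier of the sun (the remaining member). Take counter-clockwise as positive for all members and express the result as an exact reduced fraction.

N_ring = 38 + 2·24 = 86
38(ω_s−ω_c) = −86(ω_r−ω_c),  ω_r=0, ω_c=1
ω_s = 1 − (86/38)(0−1) = 62/19
ω_s/ω_c = 62/19

62/19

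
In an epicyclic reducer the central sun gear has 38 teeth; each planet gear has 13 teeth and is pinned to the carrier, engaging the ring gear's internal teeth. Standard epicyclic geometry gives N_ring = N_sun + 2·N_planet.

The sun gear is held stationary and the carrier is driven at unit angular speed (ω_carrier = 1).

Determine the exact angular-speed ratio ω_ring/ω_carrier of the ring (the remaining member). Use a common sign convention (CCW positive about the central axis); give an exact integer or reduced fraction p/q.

51/32

N_ring = 38 + 2·13 = 64
38(ω_s−ω_c) = −64(ω_r−ω_c),  ω_s=0, ω_c=1
ω_r = 1 − (38/64)(0−1) = 51/32
ω_r/ω_c = 51/32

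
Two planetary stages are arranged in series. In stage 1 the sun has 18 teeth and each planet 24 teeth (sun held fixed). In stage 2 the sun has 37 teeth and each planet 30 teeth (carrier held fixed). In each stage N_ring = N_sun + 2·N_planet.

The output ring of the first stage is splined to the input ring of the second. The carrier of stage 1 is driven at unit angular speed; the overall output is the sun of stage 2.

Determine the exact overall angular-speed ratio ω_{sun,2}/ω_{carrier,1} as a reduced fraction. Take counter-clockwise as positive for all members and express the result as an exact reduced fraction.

-1358/407

Stage 1: N_ring = 18 + 2·24 = 66
Stage 1: 18(ω_s−ω_c) = −66(ω_r−ω_c),  ω_s=0, ω_c=1
Stage 1: ω_r = 1 − (18/66)(0−1) = 14/11
  ⇒ ω_r¹/ω_c¹ = 14/11
Stage 2: N_ring = 37 + 2·30 = 97
Stage 2: 37(ω_s−ω_c) = −97(ω_r−ω_c),  ω_c=0, ω_r=1
Stage 2: ω_s = 0 − (97/37)(1−0) = -97/37
  ⇒ ω_s²/ω_r² = -97/37
Coupling ω_r² = ω_r¹ ⇒ overall = 14/11 × -97/37 = -1358/407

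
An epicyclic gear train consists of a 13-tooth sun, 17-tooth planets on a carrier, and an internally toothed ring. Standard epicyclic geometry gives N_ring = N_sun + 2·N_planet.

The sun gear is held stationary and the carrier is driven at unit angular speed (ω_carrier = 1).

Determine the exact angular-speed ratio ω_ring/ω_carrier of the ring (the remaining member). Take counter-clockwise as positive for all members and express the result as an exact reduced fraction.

60/47

N_ring = 13 + 2·17 = 47
13(ω_s−ω_c) = −47(ω_r−ω_c),  ω_s=0, ω_c=1
ω_r = 1 − (13/47)(0−1) = 60/47
ω_r/ω_c = 60/47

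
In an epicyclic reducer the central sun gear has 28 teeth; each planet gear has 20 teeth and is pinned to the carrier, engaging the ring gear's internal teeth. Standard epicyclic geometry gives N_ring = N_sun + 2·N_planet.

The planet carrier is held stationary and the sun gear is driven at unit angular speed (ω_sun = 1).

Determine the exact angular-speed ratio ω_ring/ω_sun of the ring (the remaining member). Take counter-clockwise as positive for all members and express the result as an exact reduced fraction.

N_ring = 28 + 2·20 = 68
28(ω_s−ω_c) = −68(ω_r−ω_c),  ω_c=0, ω_s=1
ω_r = 0 − (28/68)(1−0) = -7/17
ω_r/ω_s = -7/17

-7/17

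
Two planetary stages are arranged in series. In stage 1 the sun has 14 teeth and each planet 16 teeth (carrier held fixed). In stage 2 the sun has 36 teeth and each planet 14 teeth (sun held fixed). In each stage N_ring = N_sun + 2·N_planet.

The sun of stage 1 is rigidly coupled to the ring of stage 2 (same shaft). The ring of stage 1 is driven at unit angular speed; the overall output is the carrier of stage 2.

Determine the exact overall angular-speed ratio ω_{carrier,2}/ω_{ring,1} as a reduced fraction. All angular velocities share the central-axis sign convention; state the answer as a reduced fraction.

-368/175

Stage 1: N_ring = 14 + 2·16 = 46
Stage 1: 14(ω_s−ω_c) = −46(ω_r−ω_c),  ω_c=0, ω_r=1
Stage 1: ω_s = 0 − (46/14)(1−0) = -23/7
  ⇒ ω_s¹/ω_r¹ = -23/7
Stage 2: N_ring = 36 + 2·14 = 64
Stage 2: 36(ω_s−ω_c) = −64(ω_r−ω_c),  ω_s=0, ω_r=1
Stage 2: 36(0−ω_c) = −64(1−ω_c)  ⇒  100ω_c = 64  ⇒  ω_c = 16/25
  ⇒ ω_c²/ω_r² = 16/25
Coupling ω_r² = ω_s¹ ⇒ overall = -23/7 × 16/25 = -368/175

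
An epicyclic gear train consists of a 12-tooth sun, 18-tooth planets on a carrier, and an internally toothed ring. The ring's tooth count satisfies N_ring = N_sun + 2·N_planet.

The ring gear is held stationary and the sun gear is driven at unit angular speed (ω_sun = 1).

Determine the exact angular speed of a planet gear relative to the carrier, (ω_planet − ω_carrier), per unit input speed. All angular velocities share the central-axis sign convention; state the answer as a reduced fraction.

-8/15

N_ring = 12 + 2·18 = 48
12(ω_s−ω_c) = −48(ω_r−ω_c),  ω_r=0, ω_s=1
12(1−ω_c) = −48(0−ω_c)  ⇒  60ω_c = 12  ⇒  ω_c = 1/5
sun–planet: 12·(1−1/5) = −18·(ω_p−ω_c)  ⇒  ω_p−ω_c = −(12/18)·(4/5) = -8/15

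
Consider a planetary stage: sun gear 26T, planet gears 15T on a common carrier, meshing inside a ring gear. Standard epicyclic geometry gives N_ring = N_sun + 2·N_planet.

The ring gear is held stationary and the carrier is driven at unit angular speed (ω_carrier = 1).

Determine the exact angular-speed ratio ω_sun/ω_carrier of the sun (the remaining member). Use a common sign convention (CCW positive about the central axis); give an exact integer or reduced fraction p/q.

N_ring = 26 + 2·15 = 56
26(ω_s−ω_c) = −56(ω_r−ω_c),  ω_r=0, ω_c=1
ω_s = 1 − (56/26)(0−1) = 41/13
ω_s/ω_c = 41/13

41/13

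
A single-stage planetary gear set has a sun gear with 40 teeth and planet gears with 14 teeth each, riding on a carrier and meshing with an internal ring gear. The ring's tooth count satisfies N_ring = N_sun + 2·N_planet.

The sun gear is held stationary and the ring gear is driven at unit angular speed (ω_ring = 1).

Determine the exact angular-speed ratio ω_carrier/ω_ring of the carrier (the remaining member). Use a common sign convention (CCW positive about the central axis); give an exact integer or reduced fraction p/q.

N_ring = 40 + 2·14 = 68
40(ω_s−ω_c) = −68(ω_r−ω_c),  ω_s=0, ω_r=1
40(0−ω_c) = −68(1−ω_c)  ⇒  108ω_c = 68  ⇒  ω_c = 17/27
ω_c/ω_r = 17/27

17/27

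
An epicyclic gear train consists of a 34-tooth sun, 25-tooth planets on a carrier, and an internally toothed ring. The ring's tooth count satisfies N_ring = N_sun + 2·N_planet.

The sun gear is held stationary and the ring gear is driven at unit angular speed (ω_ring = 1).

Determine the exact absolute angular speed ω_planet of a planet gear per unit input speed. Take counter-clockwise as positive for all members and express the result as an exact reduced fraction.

42/25

N_ring = 34 + 2·25 = 84
34(ω_s−ω_c) = −84(ω_r−ω_c),  ω_s=0, ω_r=1
34(0−ω_c) = −84(1−ω_c)  ⇒  118ω_c = 84  ⇒  ω_c = 42/59
sun–planet: 34·(0−42/59) = −25·(ω_p−ω_c)  ⇒  ω_p−ω_c = −(34/25)·(-42/59) = 1428/1475
ω_p = 42/59 + 1428/1475 = 42/25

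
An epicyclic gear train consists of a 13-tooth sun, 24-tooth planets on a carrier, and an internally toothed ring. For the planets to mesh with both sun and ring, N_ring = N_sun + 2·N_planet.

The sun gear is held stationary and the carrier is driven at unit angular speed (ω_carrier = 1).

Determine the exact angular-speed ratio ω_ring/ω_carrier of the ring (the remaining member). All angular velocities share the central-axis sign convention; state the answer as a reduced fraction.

74/61

N_ring = 13 + 2·24 = 61
13(ω_s−ω_c) = −61(ω_r−ω_c),  ω_s=0, ω_c=1
ω_r = 1 − (13/61)(0−1) = 74/61
ω_r/ω_c = 74/61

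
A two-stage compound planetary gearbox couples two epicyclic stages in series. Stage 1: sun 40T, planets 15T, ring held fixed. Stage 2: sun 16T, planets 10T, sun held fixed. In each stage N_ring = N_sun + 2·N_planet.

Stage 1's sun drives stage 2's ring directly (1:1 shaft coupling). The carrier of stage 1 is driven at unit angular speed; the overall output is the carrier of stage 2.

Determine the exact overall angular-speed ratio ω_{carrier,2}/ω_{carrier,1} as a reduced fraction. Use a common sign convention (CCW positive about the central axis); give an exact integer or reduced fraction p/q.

99/52

Stage 1: N_ring = 40 + 2·15 = 70
Stage 1: 40(ω_s−ω_c) = −70(ω_r−ω_c),  ω_r=0, ω_c=1
Stage 1: ω_s = 1 − (70/40)(0−1) = 11/4
  ⇒ ω_s¹/ω_c¹ = 11/4
Stage 2: N_ring = 16 + 2·10 = 36
Stage 2: 16(ω_s−ω_c) = −36(ω_r−ω_c),  ω_s=0, ω_r=1
Stage 2: 16(0−ω_c) = −36(1−ω_c)  ⇒  52ω_c = 36  ⇒  ω_c = 9/13
  ⇒ ω_c²/ω_r² = 9/13
Coupling ω_r² = ω_s¹ ⇒ overall = 11/4 × 9/13 = 99/52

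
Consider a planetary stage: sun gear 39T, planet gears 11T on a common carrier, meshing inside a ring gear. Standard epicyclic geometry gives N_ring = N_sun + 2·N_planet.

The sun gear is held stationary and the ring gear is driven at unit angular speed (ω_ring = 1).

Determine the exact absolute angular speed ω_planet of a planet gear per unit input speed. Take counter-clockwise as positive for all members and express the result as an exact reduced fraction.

61/22

N_ring = 39 + 2·11 = 61
39(ω_s−ω_c) = −61(ω_r−ω_c),  ω_s=0, ω_r=1
39(0−ω_c) = −61(1−ω_c)  ⇒  100ω_c = 61  ⇒  ω_c = 61/100
sun–planet: 39·(0−61/100) = −11·(ω_p−ω_c)  ⇒  ω_p−ω_c = −(39/11)·(-61/100) = 2379/1100
ω_p = 61/100 + 2379/1100 = 61/22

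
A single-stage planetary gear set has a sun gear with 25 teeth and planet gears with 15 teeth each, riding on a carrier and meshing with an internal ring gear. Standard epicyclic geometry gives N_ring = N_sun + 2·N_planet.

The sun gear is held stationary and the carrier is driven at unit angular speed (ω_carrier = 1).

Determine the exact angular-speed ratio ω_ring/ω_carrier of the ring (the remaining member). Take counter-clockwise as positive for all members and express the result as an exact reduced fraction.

N_ring = 25 + 2·15 = 55
25(ω_s−ω_c) = −55(ω_r−ω_c),  ω_s=0, ω_c=1
ω_r = 1 − (25/55)(0−1) = 16/11
ω_r/ω_c = 16/11

16/11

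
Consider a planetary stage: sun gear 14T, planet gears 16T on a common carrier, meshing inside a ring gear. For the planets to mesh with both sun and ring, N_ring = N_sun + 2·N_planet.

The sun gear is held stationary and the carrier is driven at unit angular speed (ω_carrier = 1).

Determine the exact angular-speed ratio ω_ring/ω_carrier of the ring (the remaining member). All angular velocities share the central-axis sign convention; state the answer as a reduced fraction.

30/23

N_ring = 14 + 2·16 = 46
14(ω_s−ω_c) = −46(ω_r−ω_c),  ω_s=0, ω_c=1
ω_r = 1 − (14/46)(0−1) = 30/23
ω_r/ω_c = 30/23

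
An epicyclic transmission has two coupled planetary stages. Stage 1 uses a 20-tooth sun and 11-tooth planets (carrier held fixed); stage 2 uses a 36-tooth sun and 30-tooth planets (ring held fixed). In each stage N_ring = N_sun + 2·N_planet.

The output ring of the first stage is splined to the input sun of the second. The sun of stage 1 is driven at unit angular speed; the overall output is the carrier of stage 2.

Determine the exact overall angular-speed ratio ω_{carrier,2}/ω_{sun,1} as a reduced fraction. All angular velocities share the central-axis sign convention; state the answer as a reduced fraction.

-10/77

Stage 1: N_ring = 20 + 2·11 = 42
Stage 1: 20(ω_s−ω_c) = −42(ω_r−ω_c),  ω_c=0, ω_s=1
Stage 1: ω_r = 0 − (20/42)(1−0) = -10/21
  ⇒ ω_r¹/ω_s¹ = -10/21
Stage 2: N_ring = 36 + 2·30 = 96
Stage 2: 36(ω_s−ω_c) = −96(ω_r−ω_c),  ω_r=0, ω_s=1
Stage 2: 36(1−ω_c) = −96(0−ω_c)  ⇒  132ω_c = 36  ⇒  ω_c = 3/11
  ⇒ ω_c²/ω_s² = 3/11
Coupling ω_s² = ω_r¹ ⇒ overall = -10/21 × 3/11 = -10/77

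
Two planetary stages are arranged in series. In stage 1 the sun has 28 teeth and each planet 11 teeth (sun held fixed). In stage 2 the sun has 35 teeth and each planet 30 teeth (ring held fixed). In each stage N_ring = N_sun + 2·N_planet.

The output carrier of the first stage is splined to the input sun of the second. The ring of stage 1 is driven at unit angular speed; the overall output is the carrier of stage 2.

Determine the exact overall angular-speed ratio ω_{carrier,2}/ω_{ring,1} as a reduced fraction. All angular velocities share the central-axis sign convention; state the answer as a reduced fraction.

Stage 1: N_ring = 28 + 2·11 = 50
Stage 1: 28(ω_s−ω_c) = −50(ω_r−ω_c),  ω_s=0, ω_r=1
Stage 1: 28(0−ω_c) = −50(1−ω_c)  ⇒  78ω_c = 50  ⇒  ω_c = 25/39
  ⇒ ω_c¹/ω_r¹ = 25/39
Stage 2: N_ring = 35 + 2·30 = 95
Stage 2: 35(ω_s−ω_c) = −95(ω_r−ω_c),  ω_r=0, ω_s=1
Stage 2: 35(1−ω_c) = −95(0−ω_c)  ⇒  130ω_c = 35  ⇒  ω_c = 7/26
  ⇒ ω_c²/ω_s² = 7/26
Coupling ω_s² = ω_c¹ ⇒ overall = 25/39 × 7/26 = 175/1014

175/1014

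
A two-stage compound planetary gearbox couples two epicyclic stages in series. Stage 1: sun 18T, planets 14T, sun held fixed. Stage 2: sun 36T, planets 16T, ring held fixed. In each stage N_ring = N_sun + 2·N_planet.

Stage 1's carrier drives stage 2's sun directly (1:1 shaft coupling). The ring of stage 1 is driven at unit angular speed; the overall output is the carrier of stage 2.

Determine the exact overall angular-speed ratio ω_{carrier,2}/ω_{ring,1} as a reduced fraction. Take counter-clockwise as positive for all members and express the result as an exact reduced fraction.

Stage 1: N_ring = 18 + 2·14 = 46
Stage 1: 18(ω_s−ω_c) = −46(ω_r−ω_c),  ω_s=0, ω_r=1
Stage 1: 18(0−ω_c) = −46(1−ω_c)  ⇒  64ω_c = 46  ⇒  ω_c = 23/32
  ⇒ ω_c¹/ω_r¹ = 23/32
Stage 2: N_ring = 36 + 2·16 = 68
Stage 2: 36(ω_s−ω_c) = −68(ω_r−ω_c),  ω_r=0, ω_s=1
Stage 2: 36(1−ω_c) = −68(0−ω_c)  ⇒  104ω_c = 36  ⇒  ω_c = 9/26
  ⇒ ω_c²/ω_s² = 9/26
Coupling ω_s² = ω_c¹ ⇒ overall = 23/32 × 9/26 = 207/832

207/832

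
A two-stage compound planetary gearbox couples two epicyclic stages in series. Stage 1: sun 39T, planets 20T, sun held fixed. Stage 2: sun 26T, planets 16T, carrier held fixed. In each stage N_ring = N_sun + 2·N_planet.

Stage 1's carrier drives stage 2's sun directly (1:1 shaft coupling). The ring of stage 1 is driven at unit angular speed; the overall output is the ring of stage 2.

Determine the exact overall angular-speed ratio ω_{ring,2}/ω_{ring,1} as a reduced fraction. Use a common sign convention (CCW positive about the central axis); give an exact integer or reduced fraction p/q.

Stage 1: N_ring = 39 + 2·20 = 79
Stage 1: 39(ω_s−ω_c) = −79(ω_r−ω_c),  ω_s=0, ω_r=1
Stage 1: 39(0−ω_c) = −79(1−ω_c)  ⇒  118ω_c = 79  ⇒  ω_c = 79/118
  ⇒ ω_c¹/ω_r¹ = 79/118
Stage 2: N_ring = 26 + 2·16 = 58
Stage 2: 26(ω_s−ω_c) = −58(ω_r−ω_c),  ω_c=0, ω_s=1
Stage 2: ω_r = 0 − (26/58)(1−0) = -13/29
  ⇒ ω_r²/ω_s² = -13/29
Coupling ω_s² = ω_c¹ ⇒ overall = 79/118 × -13/29 = -1027/3422

-1027/3422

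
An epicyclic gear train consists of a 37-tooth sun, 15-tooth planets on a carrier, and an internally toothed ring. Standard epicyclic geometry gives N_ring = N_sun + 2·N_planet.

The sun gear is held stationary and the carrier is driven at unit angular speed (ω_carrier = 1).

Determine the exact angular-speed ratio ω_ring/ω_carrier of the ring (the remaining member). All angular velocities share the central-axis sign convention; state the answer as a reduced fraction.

N_ring = 37 + 2·15 = 67
37(ω_s−ω_c) = −67(ω_r−ω_c),  ω_s=0, ω_c=1
ω_r = 1 − (37/67)(0−1) = 104/67
ω_r/ω_c = 104/67

104/67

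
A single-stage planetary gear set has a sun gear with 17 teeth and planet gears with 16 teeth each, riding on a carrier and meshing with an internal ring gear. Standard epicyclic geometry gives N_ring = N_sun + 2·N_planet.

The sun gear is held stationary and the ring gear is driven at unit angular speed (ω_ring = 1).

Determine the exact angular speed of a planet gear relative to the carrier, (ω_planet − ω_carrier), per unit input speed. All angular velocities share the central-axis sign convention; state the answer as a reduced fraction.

N_ring = 17 + 2·16 = 49
17(ω_s−ω_c) = −49(ω_r−ω_c),  ω_s=0, ω_r=1
17(0−ω_c) = −49(1−ω_c)  ⇒  66ω_c = 49  ⇒  ω_c = 49/66
sun–planet: 17·(0−49/66) = −16·(ω_p−ω_c)  ⇒  ω_p−ω_c = −(17/16)·(-49/66) = 833/1056

833/1056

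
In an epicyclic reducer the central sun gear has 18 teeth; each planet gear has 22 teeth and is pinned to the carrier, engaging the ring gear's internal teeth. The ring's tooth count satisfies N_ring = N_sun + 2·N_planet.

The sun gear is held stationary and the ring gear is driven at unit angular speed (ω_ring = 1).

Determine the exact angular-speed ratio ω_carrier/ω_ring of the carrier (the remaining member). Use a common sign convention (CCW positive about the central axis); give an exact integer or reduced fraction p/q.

31/40

N_ring = 18 + 2·22 = 62
18(ω_s−ω_c) = −62(ω_r−ω_c),  ω_s=0, ω_r=1
18(0−ω_c) = −62(1−ω_c)  ⇒  80ω_c = 62  ⇒  ω_c = 31/40
ω_c/ω_r = 31/40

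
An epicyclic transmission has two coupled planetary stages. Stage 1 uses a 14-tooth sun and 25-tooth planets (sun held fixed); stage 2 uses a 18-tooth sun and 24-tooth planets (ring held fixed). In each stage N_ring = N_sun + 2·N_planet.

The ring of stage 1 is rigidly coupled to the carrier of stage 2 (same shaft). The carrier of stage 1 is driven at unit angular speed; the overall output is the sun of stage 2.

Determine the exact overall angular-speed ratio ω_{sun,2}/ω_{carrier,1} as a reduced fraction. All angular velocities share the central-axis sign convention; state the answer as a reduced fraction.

91/16

Stage 1: N_ring = 14 + 2·25 = 64
Stage 1: 14(ω_s−ω_c) = −64(ω_r−ω_c),  ω_s=0, ω_c=1
Stage 1: ω_r = 1 − (14/64)(0−1) = 39/32
  ⇒ ω_r¹/ω_c¹ = 39/32
Stage 2: N_ring = 18 + 2·24 = 66
Stage 2: 18(ω_s−ω_c) = −66(ω_r−ω_c),  ω_r=0, ω_c=1
Stage 2: ω_s = 1 − (66/18)(0−1) = 14/3
  ⇒ ω_s²/ω_c² = 14/3
Coupling ω_c² = ω_r¹ ⇒ overall = 39/32 × 14/3 = 91/16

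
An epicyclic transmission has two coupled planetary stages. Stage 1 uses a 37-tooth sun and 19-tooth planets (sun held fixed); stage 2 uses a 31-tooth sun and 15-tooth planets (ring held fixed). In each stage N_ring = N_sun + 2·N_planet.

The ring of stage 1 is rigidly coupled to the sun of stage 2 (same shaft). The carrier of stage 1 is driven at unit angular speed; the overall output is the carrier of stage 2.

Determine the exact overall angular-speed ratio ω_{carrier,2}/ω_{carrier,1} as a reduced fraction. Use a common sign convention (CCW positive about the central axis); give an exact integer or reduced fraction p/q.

Stage 1: N_ring = 37 + 2·19 = 75
Stage 1: 37(ω_s−ω_c) = −75(ω_r−ω_c),  ω_s=0, ω_c=1
Stage 1: ω_r = 1 − (37/75)(0−1) = 112/75
  ⇒ ω_r¹/ω_c¹ = 112/75
Stage 2: N_ring = 31 + 2·15 = 61
Stage 2: 31(ω_s−ω_c) = −61(ω_r−ω_c),  ω_r=0, ω_s=1
Stage 2: 31(1−ω_c) = −61(0−ω_c)  ⇒  92ω_c = 31  ⇒  ω_c = 31/92
  ⇒ ω_c²/ω_s² = 31/92
Coupling ω_s² = ω_r¹ ⇒ overall = 112/75 × 31/92 = 868/1725

868/1725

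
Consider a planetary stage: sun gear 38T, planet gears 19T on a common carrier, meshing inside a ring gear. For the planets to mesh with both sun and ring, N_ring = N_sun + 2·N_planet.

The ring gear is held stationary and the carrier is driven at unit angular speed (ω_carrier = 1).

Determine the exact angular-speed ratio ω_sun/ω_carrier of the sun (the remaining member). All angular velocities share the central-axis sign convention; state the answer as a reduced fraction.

N_ring = 38 + 2·19 = 76
38(ω_s−ω_c) = −76(ω_r−ω_c),  ω_r=0, ω_c=1
ω_s = 1 − (76/38)(0−1) = 3
ω_s/ω_c = 3

3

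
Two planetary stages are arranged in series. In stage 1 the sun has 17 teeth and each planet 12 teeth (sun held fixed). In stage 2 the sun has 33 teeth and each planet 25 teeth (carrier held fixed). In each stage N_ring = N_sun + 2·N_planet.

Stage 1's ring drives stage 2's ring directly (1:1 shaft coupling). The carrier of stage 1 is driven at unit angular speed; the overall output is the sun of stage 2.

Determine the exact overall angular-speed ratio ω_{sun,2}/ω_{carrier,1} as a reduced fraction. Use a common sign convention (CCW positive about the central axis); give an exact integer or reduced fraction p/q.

-4814/1353

Stage 1: N_ring = 17 + 2·12 = 41
Stage 1: 17(ω_s−ω_c) = −41(ω_r−ω_c),  ω_s=0, ω_c=1
Stage 1: ω_r = 1 − (17/41)(0−1) = 58/41
  ⇒ ω_r¹/ω_c¹ = 58/41
Stage 2: N_ring = 33 + 2·25 = 83
Stage 2: 33(ω_s−ω_c) = −83(ω_r−ω_c),  ω_c=0, ω_r=1
Stage 2: ω_s = 0 − (83/33)(1−0) = -83/33
  ⇒ ω_s²/ω_r² = -83/33
Coupling ω_r² = ω_r¹ ⇒ overall = 58/41 × -83/33 = -4814/1353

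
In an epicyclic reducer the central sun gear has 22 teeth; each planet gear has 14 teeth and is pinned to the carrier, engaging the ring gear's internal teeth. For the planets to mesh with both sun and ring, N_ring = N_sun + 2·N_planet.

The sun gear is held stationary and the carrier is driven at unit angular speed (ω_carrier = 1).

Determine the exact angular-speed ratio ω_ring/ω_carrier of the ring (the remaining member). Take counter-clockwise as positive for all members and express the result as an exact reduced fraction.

36/25

N_ring = 22 + 2·14 = 50
22(ω_s−ω_c) = −50(ω_r−ω_c),  ω_s=0, ω_c=1
ω_r = 1 − (22/50)(0−1) = 36/25
ω_r/ω_c = 36/25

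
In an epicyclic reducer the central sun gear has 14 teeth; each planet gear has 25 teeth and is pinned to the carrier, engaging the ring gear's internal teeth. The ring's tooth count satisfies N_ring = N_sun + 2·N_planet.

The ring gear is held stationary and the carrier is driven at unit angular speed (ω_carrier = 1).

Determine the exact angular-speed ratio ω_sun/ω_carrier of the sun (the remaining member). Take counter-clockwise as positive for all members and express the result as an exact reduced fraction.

N_ring = 14 + 2·25 = 64
14(ω_s−ω_c) = −64(ω_r−ω_c),  ω_r=0, ω_c=1
ω_s = 1 − (64/14)(0−1) = 39/7
ω_s/ω_c = 39/7

39/7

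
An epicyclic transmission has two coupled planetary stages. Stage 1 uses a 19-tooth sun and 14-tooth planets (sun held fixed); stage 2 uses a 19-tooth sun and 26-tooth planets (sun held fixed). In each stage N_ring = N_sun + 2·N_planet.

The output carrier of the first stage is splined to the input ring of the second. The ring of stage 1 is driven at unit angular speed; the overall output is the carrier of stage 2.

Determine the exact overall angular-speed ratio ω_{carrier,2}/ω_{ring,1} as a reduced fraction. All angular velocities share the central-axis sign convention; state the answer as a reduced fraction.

Stage 1: N_ring = 19 + 2·14 = 47
Stage 1: 19(ω_s−ω_c) = −47(ω_r−ω_c),  ω_s=0, ω_r=1
Stage 1: 19(0−ω_c) = −47(1−ω_c)  ⇒  66ω_c = 47  ⇒  ω_c = 47/66
  ⇒ ω_c¹/ω_r¹ = 47/66
Stage 2: N_ring = 19 + 2·26 = 71
Stage 2: 19(ω_s−ω_c) = −71(ω_r−ω_c),  ω_s=0, ω_r=1
Stage 2: 19(0−ω_c) = −71(1−ω_c)  ⇒  90ω_c = 71  ⇒  ω_c = 71/90
  ⇒ ω_c²/ω_r² = 71/90
Coupling ω_r² = ω_c¹ ⇒ overall = 47/66 × 71/90 = 3337/5940

3337/5940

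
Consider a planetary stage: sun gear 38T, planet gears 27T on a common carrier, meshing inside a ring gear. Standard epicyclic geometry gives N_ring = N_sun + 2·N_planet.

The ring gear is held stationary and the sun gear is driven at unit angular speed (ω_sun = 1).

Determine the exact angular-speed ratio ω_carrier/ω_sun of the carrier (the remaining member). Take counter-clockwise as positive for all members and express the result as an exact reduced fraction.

19/65

N_ring = 38 + 2·27 = 92
38(ω_s−ω_c) = −92(ω_r−ω_c),  ω_r=0, ω_s=1
38(1−ω_c) = −92(0−ω_c)  ⇒  130ω_c = 38  ⇒  ω_c = 19/65
ω_c/ω_s = 19/65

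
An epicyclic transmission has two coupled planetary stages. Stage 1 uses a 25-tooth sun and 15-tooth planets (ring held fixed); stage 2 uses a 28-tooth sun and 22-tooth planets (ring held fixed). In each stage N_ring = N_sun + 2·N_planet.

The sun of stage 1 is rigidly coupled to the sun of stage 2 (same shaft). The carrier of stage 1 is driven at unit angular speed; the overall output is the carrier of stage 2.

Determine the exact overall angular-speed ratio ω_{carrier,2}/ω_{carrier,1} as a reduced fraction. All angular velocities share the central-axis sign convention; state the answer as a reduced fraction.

112/125

Stage 1: N_ring = 25 + 2·15 = 55
Stage 1: 25(ω_s−ω_c) = −55(ω_r−ω_c),  ω_r=0, ω_c=1
Stage 1: ω_s = 1 − (55/25)(0−1) = 16/5
  ⇒ ω_s¹/ω_c¹ = 16/5
Stage 2: N_ring = 28 + 2·22 = 72
Stage 2: 28(ω_s−ω_c) = −72(ω_r−ω_c),  ω_r=0, ω_s=1
Stage 2: 28(1−ω_c) = −72(0−ω_c)  ⇒  100ω_c = 28  ⇒  ω_c = 7/25
  ⇒ ω_c²/ω_s² = 7/25
Coupling ω_s² = ω_s¹ ⇒ overall = 16/5 × 7/25 = 112/125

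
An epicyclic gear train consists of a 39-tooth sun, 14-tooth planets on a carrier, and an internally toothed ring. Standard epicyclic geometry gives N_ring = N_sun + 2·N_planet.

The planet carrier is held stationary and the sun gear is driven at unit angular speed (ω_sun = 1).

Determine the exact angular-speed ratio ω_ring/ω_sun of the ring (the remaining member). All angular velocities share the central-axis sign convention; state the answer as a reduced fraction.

-39/67

N_ring = 39 + 2·14 = 67
39(ω_s−ω_c) = −67(ω_r−ω_c),  ω_c=0, ω_s=1
ω_r = 0 − (39/67)(1−0) = -39/67
ω_r/ω_s = -39/67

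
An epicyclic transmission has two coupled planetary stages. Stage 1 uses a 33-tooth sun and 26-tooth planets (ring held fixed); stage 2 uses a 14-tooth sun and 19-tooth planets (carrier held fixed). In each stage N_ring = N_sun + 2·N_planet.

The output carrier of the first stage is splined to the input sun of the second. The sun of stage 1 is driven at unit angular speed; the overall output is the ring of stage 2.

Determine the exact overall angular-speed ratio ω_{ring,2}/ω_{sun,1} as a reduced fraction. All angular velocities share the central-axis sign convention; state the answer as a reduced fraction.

-231/3068

Stage 1: N_ring = 33 + 2·26 = 85
Stage 1: 33(ω_s−ω_c) = −85(ω_r−ω_c),  ω_r=0, ω_s=1
Stage 1: 33(1−ω_c) = −85(0−ω_c)  ⇒  118ω_c = 33  ⇒  ω_c = 33/118
  ⇒ ω_c¹/ω_s¹ = 33/118
Stage 2: N_ring = 14 + 2·19 = 52
Stage 2: 14(ω_s−ω_c) = −52(ω_r−ω_c),  ω_c=0, ω_s=1
Stage 2: ω_r = 0 − (14/52)(1−0) = -7/26
  ⇒ ω_r²/ω_s² = -7/26
Coupling ω_s² = ω_c¹ ⇒ overall = 33/118 × -7/26 = -231/3068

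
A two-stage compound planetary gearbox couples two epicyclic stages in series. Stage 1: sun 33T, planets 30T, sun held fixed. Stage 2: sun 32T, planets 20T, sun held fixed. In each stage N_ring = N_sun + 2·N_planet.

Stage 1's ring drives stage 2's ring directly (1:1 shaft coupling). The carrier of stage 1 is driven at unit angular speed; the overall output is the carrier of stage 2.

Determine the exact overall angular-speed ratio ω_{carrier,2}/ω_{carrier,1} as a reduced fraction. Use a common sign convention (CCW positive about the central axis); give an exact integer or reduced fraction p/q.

378/403

Stage 1: N_ring = 33 + 2·30 = 93
Stage 1: 33(ω_s−ω_c) = −93(ω_r−ω_c),  ω_s=0, ω_c=1
Stage 1: ω_r = 1 − (33/93)(0−1) = 42/31
  ⇒ ω_r¹/ω_c¹ = 42/31
Stage 2: N_ring = 32 + 2·20 = 72
Stage 2: 32(ω_s−ω_c) = −72(ω_r−ω_c),  ω_s=0, ω_r=1
Stage 2: 32(0−ω_c) = −72(1−ω_c)  ⇒  104ω_c = 72  ⇒  ω_c = 9/13
  ⇒ ω_c²/ω_r² = 9/13
Coupling ω_r² = ω_r¹ ⇒ overall = 42/31 × 9/13 = 378/403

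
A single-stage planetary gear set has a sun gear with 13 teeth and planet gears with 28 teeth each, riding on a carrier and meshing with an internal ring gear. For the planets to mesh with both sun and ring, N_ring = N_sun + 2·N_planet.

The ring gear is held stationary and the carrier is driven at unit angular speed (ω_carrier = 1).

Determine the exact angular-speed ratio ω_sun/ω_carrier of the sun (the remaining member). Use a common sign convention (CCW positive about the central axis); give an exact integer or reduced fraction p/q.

N_ring = 13 + 2·28 = 69
13(ω_s−ω_c) = −69(ω_r−ω_c),  ω_r=0, ω_c=1
ω_s = 1 − (69/13)(0−1) = 82/13
ω_s/ω_c = 82/13

82/13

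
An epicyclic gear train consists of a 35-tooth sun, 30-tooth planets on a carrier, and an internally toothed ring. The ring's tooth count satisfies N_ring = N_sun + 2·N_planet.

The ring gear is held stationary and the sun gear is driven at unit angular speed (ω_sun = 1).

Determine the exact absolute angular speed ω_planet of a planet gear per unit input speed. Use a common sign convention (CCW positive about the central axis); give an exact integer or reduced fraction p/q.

-7/12

N_ring = 35 + 2·30 = 95
35(ω_s−ω_c) = −95(ω_r−ω_c),  ω_r=0, ω_s=1
35(1−ω_c) = −95(0−ω_c)  ⇒  130ω_c = 35  ⇒  ω_c = 7/26
sun–planet: 35·(1−7/26) = −30·(ω_p−ω_c)  ⇒  ω_p−ω_c = −(35/30)·(19/26) = -133/156
ω_p = 7/26 − 133/156 = -7/12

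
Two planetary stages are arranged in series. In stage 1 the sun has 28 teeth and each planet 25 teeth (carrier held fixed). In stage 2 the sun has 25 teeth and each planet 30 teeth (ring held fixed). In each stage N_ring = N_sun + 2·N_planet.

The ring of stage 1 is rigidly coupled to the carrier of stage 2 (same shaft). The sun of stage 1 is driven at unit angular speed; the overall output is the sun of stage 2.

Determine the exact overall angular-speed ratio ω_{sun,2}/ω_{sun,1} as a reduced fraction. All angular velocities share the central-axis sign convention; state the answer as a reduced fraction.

Stage 1: N_ring = 28 + 2·25 = 78
Stage 1: 28(ω_s−ω_c) = −78(ω_r−ω_c),  ω_c=0, ω_s=1
Stage 1: ω_r = 0 − (28/78)(1−0) = -14/39
  ⇒ ω_r¹/ω_s¹ = -14/39
Stage 2: N_ring = 25 + 2·30 = 85
Stage 2: 25(ω_s−ω_c) = −85(ω_r−ω_c),  ω_r=0, ω_c=1
Stage 2: ω_s = 1 − (85/25)(0−1) = 22/5
  ⇒ ω_s²/ω_c² = 22/5
Coupling ω_c² = ω_r¹ ⇒ overall = -14/39 × 22/5 = -308/195

-308/195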